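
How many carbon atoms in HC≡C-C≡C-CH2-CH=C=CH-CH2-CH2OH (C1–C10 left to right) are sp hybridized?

C1: sp ✓
C2: sp ✓
C3: sp ✓
C4: sp ✓
C5: sp3
C6: sp2
C7: sp ✓
C8: sp2
C9: sp3
C10: sp3
C1, C2, C3, C4, C7 → 5 sp carbons.

5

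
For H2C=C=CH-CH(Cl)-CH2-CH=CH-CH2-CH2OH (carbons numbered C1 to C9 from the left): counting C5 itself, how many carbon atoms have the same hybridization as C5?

C5 is sp3 (only σ bonds).
C1: sp2
C2: sp
C3: sp2
C4: sp3 ✓
C5: sp3 ✓
C6: sp2
C7: sp2
C8: sp3 ✓
C9: sp3 ✓
4 carbons are sp3.

4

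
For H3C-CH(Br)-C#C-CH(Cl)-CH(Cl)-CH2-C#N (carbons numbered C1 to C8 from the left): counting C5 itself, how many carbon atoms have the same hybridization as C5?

5

C5 is sp3 (only σ bonds).
C1: sp3 ✓
C2: sp3 ✓
C3: sp
C4: sp
C5: sp3 ✓
C6: sp3 ✓
C7: sp3 ✓
C8: sp
5 carbons are sp3.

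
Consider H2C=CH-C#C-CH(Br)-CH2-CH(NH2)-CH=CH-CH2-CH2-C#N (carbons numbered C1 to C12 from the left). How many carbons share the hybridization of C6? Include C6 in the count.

C6 is sp3 (only σ bonds).
C1: sp2
C2: sp2
C3: sp
C4: sp
C5: sp3 ✓
C6: sp3 ✓
C7: sp3 ✓
C8: sp2
C9: sp2
C10: sp3 ✓
C11: sp3 ✓
C12: sp
5 carbons are sp3.

5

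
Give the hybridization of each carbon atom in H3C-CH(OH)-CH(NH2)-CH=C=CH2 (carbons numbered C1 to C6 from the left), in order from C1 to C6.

C1 sp3, C2 sp3, C3 sp3, C4 sp2, C5 sp, C6 sp2

C1 — 4 σ bonds. Steric number 4, so sp3.
C2 carries 4 σ bonds, giving a steric number of 4, so it is sp3.
C3 has 4 σ bonds: steric number 4 → sp3.
C4 — 3 σ bonds, plus one π bond. Steric number 3, so sp2.
C5 carries 2 σ bonds, plus two π bonds, giving a steric number of 2, so it is sp.
C6: 3 σ bonds, plus one π bond — 3 electron domains, sp2.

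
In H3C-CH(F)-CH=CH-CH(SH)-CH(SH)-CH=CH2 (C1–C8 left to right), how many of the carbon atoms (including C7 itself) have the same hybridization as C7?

4

C7 is sp2 (one π bond).
C1: sp3
C2: sp3
C3: sp2 ✓
C4: sp2 ✓
C5: sp3
C6: sp3
C7: sp2 ✓
C8: sp2 ✓
4 carbons are sp2.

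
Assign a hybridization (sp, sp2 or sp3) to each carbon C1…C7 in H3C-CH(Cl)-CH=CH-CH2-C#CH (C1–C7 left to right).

C1 carries 4 σ bonds, giving a steric number of 4, so it is sp3.
C2 (4 σ bonds) has steric number 4: sp3.
C3 (3 σ bonds, plus one π bond) has steric number 3: sp2.
C4 — 3 σ bonds, plus one π bond. Steric number 3, so sp2.
C5: 4 σ bonds; 4 regions of electron density → sp3.
C6: 2 σ bonds, plus two π bonds — 2 electron domains, sp.
C7 carries 2 σ bonds, plus two π bonds, giving a steric number of 2, so it is sp.

C1 sp3, C2 sp3, C3 sp2, C4 sp2, C5 sp3, C6 sp, C7 sp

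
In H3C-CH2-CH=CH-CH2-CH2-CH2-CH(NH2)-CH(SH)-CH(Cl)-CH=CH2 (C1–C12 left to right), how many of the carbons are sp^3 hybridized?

C1: sp3 ✓
C2: sp3 ✓
C3: sp2
C4: sp2
C5: sp3 ✓
C6: sp3 ✓
C7: sp3 ✓
C8: sp3 ✓
C9: sp3 ✓
C10: sp3 ✓
C11: sp2
C12: sp2
C1, C2, C5, C6, C7, C8, C9, C10 → 8 sp3 carbons.

8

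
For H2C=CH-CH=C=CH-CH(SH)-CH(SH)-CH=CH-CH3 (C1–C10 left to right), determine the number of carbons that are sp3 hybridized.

3

C1: sp2
C2: sp2
C3: sp2
C4: sp
C5: sp2
C6: sp3 ✓
C7: sp3 ✓
C8: sp2
C9: sp2
C10: sp3 ✓
C6, C7, C10 → 3 sp3 carbons.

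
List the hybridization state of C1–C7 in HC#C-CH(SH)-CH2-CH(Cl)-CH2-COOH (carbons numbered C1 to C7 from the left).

C1 (2 σ bonds, plus two π bonds) has steric number 2: sp.
C2 is sp: 2 σ bonds, plus two π bonds, 2 electron-density regions.
C3 carries 4 σ bonds, giving a steric number of 4, so it is sp3.
C4: 4 σ bonds; 4 regions of electron density → sp3.
C5 (4 σ bonds) has steric number 4: sp3.
C6: 4 σ bonds — 4 electron domains, sp3.
C7 carries 3 σ bonds, plus one π bond, giving a steric number of 3, so it is sp2.

C1 sp, C2 sp, C3 sp3, C4 sp3, C5 sp3, C6 sp3, C7 sp2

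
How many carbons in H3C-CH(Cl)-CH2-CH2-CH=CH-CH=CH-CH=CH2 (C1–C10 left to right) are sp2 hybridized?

C1: sp3
C2: sp3
C3: sp3
C4: sp3
C5: sp2 ✓
C6: sp2 ✓
C7: sp2 ✓
C8: sp2 ✓
C9: sp2 ✓
C10: sp2 ✓
C5, C6, C7, C8, C9, C10 → 6 sp2 carbons.

6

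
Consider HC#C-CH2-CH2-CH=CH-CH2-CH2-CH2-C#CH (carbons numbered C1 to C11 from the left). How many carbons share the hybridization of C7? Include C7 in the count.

C7 is sp3 (only σ bonds).
C1: sp
C2: sp
C3: sp3 ✓
C4: sp3 ✓
C5: sp2
C6: sp2
C7: sp3 ✓
C8: sp3 ✓
C9: sp3 ✓
C10: sp
C11: sp
5 carbons are sp3.

5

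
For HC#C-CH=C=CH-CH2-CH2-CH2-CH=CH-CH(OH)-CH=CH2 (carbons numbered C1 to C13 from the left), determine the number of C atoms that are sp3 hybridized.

C1: sp
C2: sp
C3: sp2
C4: sp
C5: sp2
C6: sp3 ✓
C7: sp3 ✓
C8: sp3 ✓
C9: sp2
C10: sp2
C11: sp3 ✓
C12: sp2
C13: sp2
C6, C7, C8, C11 → 4 sp3 carbons.

4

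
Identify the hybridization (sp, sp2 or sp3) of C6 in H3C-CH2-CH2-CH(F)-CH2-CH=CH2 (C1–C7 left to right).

sp2

C6 — 3 σ bonds, plus one π bond. Steric number 3, so sp2.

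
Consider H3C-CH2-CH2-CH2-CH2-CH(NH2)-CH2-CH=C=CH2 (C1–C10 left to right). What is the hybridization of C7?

sp^3

C7: 4 σ bonds; 4 regions of electron density → sp3.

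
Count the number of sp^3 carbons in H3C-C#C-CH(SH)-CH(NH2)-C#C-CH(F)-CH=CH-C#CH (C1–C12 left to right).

4

C1: sp3 ✓
C2: sp
C3: sp
C4: sp3 ✓
C5: sp3 ✓
C6: sp
C7: sp
C8: sp3 ✓
C9: sp2
C10: sp2
C11: sp
C12: sp
C1, C4, C5, C8 → 4 sp3 carbons.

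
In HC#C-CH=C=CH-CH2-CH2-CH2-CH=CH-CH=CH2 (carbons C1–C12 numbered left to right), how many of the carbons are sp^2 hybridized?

6

C1: sp
C2: sp
C3: sp2 ✓
C4: sp
C5: sp2 ✓
C6: sp3
C7: sp3
C8: sp3
C9: sp2 ✓
C10: sp2 ✓
C11: sp2 ✓
C12: sp2 ✓
C3, C5, C9, C10, C11, C12 → 6 sp2 carbons.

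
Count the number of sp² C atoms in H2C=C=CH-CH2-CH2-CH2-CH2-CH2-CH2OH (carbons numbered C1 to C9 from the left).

2

C1: sp2 ✓
C2: sp
C3: sp2 ✓
C4: sp3
C5: sp3
C6: sp3
C7: sp3
C8: sp3
C9: sp3
C1, C3 → 2 sp2 carbons.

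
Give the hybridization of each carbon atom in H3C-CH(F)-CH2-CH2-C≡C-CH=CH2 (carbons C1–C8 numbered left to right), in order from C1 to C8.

C1 sp3, C2 sp3, C3 sp3, C4 sp3, C5 sp, C6 sp, C7 sp2, C8 sp2

C1: 4 σ bonds; 4 regions of electron density → sp3.
C2 — 4 σ bonds. Steric number 4, so sp3.
C3 carries 4 σ bonds, giving a steric number of 4, so it is sp3.
C4 carries 4 σ bonds, giving a steric number of 4, so it is sp3.
C5: 2 σ bonds, plus two π bonds; 2 regions of electron density → sp.
C6 is sp: 2 σ bonds, plus two π bonds, 2 electron-density regions.
C7 — 3 σ bonds, plus one π bond. Steric number 3, so sp2.
C8: 3 σ bonds, plus one π bond — 3 electron domains, sp2.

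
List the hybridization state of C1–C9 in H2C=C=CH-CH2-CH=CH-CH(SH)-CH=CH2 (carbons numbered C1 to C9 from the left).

C1 (3 σ bonds, plus one π bond) has steric number 3: sp2.
C2 (2 σ bonds, plus two π bonds) has steric number 2: sp.
C3 — 3 σ bonds, plus one π bond. Steric number 3, so sp2.
C4 carries 4 σ bonds, giving a steric number of 4, so it is sp3.
C5: 3 σ bonds, plus one π bond — 3 electron domains, sp2.
C6 (3 σ bonds, plus one π bond) has steric number 3: sp2.
C7 has 4 σ bonds: steric number 4 → sp3.
C8 is sp2: 3 σ bonds, plus one π bond, 3 electron-density regions.
C9: 3 σ bonds, plus one π bond; 3 regions of electron density → sp2.

C1 sp2, C2 sp, C3 sp2, C4 sp3, C5 sp2, C6 sp2, C7 sp3, C8 sp2, C9 sp2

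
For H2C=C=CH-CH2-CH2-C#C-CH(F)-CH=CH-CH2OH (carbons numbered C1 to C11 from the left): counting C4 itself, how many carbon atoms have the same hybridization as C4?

C4 is sp3 (only σ bonds).
C1: sp2
C2: sp
C3: sp2
C4: sp3 ✓
C5: sp3 ✓
C6: sp
C7: sp
C8: sp3 ✓
C9: sp2
C10: sp2
C11: sp3 ✓
4 carbons are sp3.

4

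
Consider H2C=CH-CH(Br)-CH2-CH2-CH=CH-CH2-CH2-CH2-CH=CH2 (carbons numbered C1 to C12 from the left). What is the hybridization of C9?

sp3

C9 carries 4 σ bonds, giving a steric number of 4, so it is sp3.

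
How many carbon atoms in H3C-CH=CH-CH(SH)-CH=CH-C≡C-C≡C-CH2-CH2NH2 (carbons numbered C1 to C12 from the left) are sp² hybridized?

4

C1: sp3
C2: sp2 ✓
C3: sp2 ✓
C4: sp3
C5: sp2 ✓
C6: sp2 ✓
C7: sp
C8: sp
C9: sp
C10: sp
C11: sp3
C12: sp3
C2, C3, C5, C6 → 4 sp2 carbons.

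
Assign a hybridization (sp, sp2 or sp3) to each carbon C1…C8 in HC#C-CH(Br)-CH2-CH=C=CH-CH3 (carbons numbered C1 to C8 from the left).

C1 sp, C2 sp, C3 sp3, C4 sp3, C5 sp2, C6 sp, C7 sp2, C8 sp3

C1: 2 σ bonds, plus two π bonds; 2 regions of electron density → sp.
C2 is sp: 2 σ bonds, plus two π bonds, 2 electron-density regions.
C3 carries 4 σ bonds, giving a steric number of 4, so it is sp3.
C4 carries 4 σ bonds, giving a steric number of 4, so it is sp3.
C5 (3 σ bonds, plus one π bond) has steric number 3: sp2.
C6 has 2 σ bonds, plus two π bonds: steric number 2 → sp.
C7 is sp2: 3 σ bonds, plus one π bond, 3 electron-density regions.
C8 has 4 σ bonds: steric number 4 → sp3.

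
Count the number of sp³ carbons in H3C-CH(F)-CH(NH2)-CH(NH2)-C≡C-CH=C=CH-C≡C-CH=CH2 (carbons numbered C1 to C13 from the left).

4

C1: sp3 ✓
C2: sp3 ✓
C3: sp3 ✓
C4: sp3 ✓
C5: sp
C6: sp
C7: sp2
C8: sp
C9: sp2
C10: sp
C11: sp
C12: sp2
C13: sp2
C1, C2, C3, C4 → 4 sp3 carbons.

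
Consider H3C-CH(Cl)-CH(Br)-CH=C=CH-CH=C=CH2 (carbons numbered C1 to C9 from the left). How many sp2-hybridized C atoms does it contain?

C1: sp3
C2: sp3
C3: sp3
C4: sp2 ✓
C5: sp
C6: sp2 ✓
C7: sp2 ✓
C8: sp
C9: sp2 ✓
C4, C6, C7, C9 → 4 sp2 carbons.

4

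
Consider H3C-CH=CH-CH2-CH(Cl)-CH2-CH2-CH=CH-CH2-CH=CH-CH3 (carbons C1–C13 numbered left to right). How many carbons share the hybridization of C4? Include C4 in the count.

C4 is sp3 (only σ bonds).
C1: sp3 ✓
C2: sp2
C3: sp2
C4: sp3 ✓
C5: sp3 ✓
C6: sp3 ✓
C7: sp3 ✓
C8: sp2
C9: sp2
C10: sp3 ✓
C11: sp2
C12: sp2
C13: sp3 ✓
7 carbons are sp3.

7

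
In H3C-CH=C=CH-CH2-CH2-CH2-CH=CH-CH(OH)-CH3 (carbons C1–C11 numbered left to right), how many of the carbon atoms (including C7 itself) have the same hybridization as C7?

6

C7 is sp3 (only σ bonds).
C1: sp3 ✓
C2: sp2
C3: sp
C4: sp2
C5: sp3 ✓
C6: sp3 ✓
C7: sp3 ✓
C8: sp2
C9: sp2
C10: sp3 ✓
C11: sp3 ✓
6 carbons are sp3.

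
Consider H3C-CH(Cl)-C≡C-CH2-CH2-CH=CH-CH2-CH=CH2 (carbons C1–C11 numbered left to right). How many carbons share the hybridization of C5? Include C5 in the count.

5

C5 is sp3 (only σ bonds).
C1: sp3 ✓
C2: sp3 ✓
C3: sp
C4: sp
C5: sp3 ✓
C6: sp3 ✓
C7: sp2
C8: sp2
C9: sp3 ✓
C10: sp2
C11: sp2
5 carbons are sp3.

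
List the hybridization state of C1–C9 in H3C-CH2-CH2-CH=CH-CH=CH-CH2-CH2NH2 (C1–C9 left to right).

C1: 4 σ bonds — 4 electron domains, sp3.
C2 is sp3: 4 σ bonds, 4 electron-density regions.
C3 is sp3: 4 σ bonds, 4 electron-density regions.
C4 — 3 σ bonds, plus one π bond. Steric number 3, so sp2.
C5: 3 σ bonds, plus one π bond — 3 electron domains, sp2.
C6 has 3 σ bonds, plus one π bond: steric number 3 → sp2.
C7 has 3 σ bonds, plus one π bond: steric number 3 → sp2.
C8 (4 σ bonds) has steric number 4: sp3.
C9 has 4 σ bonds: steric number 4 → sp3.

C1 sp3, C2 sp3, C3 sp3, C4 sp2, C5 sp2, C6 sp2, C7 sp2, C8 sp3, C9 sp3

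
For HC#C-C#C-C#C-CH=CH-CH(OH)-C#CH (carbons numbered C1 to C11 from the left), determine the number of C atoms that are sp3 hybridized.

1

C1: sp
C2: sp
C3: sp
C4: sp
C5: sp
C6: sp
C7: sp2
C8: sp2
C9: sp3 ✓
C10: sp
C11: sp
C9 → 1 sp3 carbon.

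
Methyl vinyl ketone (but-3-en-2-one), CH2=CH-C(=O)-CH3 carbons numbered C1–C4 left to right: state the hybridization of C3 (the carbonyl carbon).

C3 (the carbonyl carbon): 3 σ bonds, plus one π bond — 3 electron domains, sp2.

sp2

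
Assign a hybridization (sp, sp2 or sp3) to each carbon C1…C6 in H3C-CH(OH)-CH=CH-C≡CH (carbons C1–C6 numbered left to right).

C1 has 4 σ bonds: steric number 4 → sp3.
C2 (4 σ bonds) has steric number 4: sp3.
C3 — 3 σ bonds, plus one π bond. Steric number 3, so sp2.
C4 is sp2: 3 σ bonds, plus one π bond, 3 electron-density regions.
C5 carries 2 σ bonds, plus two π bonds, giving a steric number of 2, so it is sp.
C6 has 2 σ bonds, plus two π bonds: steric number 2 → sp.

C1 sp3, C2 sp3, C3 sp2, C4 sp2, C5 sp, C6 sp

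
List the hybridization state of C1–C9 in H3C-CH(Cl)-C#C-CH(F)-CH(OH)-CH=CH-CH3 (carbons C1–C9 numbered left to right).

C1 sp3, C2 sp3, C3 sp, C4 sp, C5 sp3, C6 sp3, C7 sp2, C8 sp2, C9 sp3

C1: 4 σ bonds — 4 electron domains, sp3.
C2 — 4 σ bonds. Steric number 4, so sp3.
C3 — 2 σ bonds, plus two π bonds. Steric number 2, so sp.
C4 carries 2 σ bonds, plus two π bonds, giving a steric number of 2, so it is sp.
C5: 4 σ bonds — 4 electron domains, sp3.
C6 is sp3: 4 σ bonds, 4 electron-density regions.
C7: 3 σ bonds, plus one π bond — 3 electron domains, sp2.
C8: 3 σ bonds, plus one π bond — 3 electron domains, sp2.
C9: 4 σ bonds — 4 electron domains, sp3.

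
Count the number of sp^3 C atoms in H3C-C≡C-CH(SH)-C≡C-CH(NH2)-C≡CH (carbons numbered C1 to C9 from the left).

3

C1: sp3 ✓
C2: sp
C3: sp
C4: sp3 ✓
C5: sp
C6: sp
C7: sp3 ✓
C8: sp
C9: sp
C1, C4, C7 → 3 sp3 carbons.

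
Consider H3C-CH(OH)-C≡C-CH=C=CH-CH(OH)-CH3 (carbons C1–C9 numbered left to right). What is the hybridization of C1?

sp³

C1 — 4 σ bonds. Steric number 4, so sp3.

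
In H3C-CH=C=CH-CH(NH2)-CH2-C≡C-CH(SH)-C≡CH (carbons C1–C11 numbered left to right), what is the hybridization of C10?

C10 (2 σ bonds, plus two π bonds) has steric number 2: sp.

sp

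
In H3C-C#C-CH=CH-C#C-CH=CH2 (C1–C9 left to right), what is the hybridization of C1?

sp³

C1: 4 σ bonds; 4 regions of electron density → sp3.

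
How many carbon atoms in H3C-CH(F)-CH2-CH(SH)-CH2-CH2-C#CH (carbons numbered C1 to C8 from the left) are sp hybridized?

C1: sp3
C2: sp3
C3: sp3
C4: sp3
C5: sp3
C6: sp3
C7: sp ✓
C8: sp ✓
C7, C8 → 2 sp carbons.

2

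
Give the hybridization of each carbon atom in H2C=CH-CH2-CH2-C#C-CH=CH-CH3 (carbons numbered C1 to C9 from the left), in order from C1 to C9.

C1 sp2, C2 sp2, C3 sp3, C4 sp3, C5 sp, C6 sp, C7 sp2, C8 sp2, C9 sp3

C1: 3 σ bonds, plus one π bond — 3 electron domains, sp2.
C2: 3 σ bonds, plus one π bond — 3 electron domains, sp2.
C3 carries 4 σ bonds, giving a steric number of 4, so it is sp3.
C4 has 4 σ bonds: steric number 4 → sp3.
C5: 2 σ bonds, plus two π bonds — 2 electron domains, sp.
C6 has 2 σ bonds, plus two π bonds: steric number 2 → sp.
C7: 3 σ bonds, plus one π bond — 3 electron domains, sp2.
C8 has 3 σ bonds, plus one π bond: steric number 3 → sp2.
C9: 4 σ bonds — 4 electron domains, sp3.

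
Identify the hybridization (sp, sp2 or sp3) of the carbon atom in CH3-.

sp3

Three σ bonds + one lone pair = steric number 4 → sp3, pyramidal.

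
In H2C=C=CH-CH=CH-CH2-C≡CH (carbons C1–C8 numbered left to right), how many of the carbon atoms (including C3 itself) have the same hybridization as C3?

C3 is sp2 (one π bond).
C1: sp2 ✓
C2: sp
C3: sp2 ✓
C4: sp2 ✓
C5: sp2 ✓
C6: sp3
C7: sp
C8: sp
4 carbons are sp2.

4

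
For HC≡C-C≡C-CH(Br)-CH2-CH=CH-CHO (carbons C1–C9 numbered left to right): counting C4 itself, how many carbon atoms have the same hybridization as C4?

4

C4 is sp (two π bonds).
C1: sp ✓
C2: sp ✓
C3: sp ✓
C4: sp ✓
C5: sp3
C6: sp3
C7: sp2
C8: sp2
C9: sp2
4 carbons are sp.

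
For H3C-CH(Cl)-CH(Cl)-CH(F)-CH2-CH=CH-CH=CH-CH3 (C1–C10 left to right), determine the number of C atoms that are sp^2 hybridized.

C1: sp3
C2: sp3
C3: sp3
C4: sp3
C5: sp3
C6: sp2 ✓
C7: sp2 ✓
C8: sp2 ✓
C9: sp2 ✓
C10: sp3
C6, C7, C8, C9 → 4 sp2 carbons.

4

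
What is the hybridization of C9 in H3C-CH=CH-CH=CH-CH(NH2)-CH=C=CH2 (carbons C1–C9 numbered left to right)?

C9 has 3 σ bonds, plus one π bond: steric number 3 → sp2.

sp²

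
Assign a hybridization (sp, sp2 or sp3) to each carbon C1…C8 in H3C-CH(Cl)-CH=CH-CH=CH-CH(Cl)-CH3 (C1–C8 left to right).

C1 sp3, C2 sp3, C3 sp2, C4 sp2, C5 sp2, C6 sp2, C7 sp3, C8 sp3

C1: 4 σ bonds; 4 regions of electron density → sp3.
C2 carries 4 σ bonds, giving a steric number of 4, so it is sp3.
C3 is sp2: 3 σ bonds, plus one π bond, 3 electron-density regions.
C4 carries 3 σ bonds, plus one π bond, giving a steric number of 3, so it is sp2.
C5: 3 σ bonds, plus one π bond; 3 regions of electron density → sp2.
C6 (3 σ bonds, plus one π bond) has steric number 3: sp2.
C7 is sp3: 4 σ bonds, 4 electron-density regions.
C8: 4 σ bonds — 4 electron domains, sp3.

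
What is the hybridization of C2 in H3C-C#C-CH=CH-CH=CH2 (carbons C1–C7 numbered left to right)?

C2: 2 σ bonds, plus two π bonds — 2 electron domains, sp.

sp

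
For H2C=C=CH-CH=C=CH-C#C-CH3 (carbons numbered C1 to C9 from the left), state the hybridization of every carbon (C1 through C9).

C1 is sp2: 3 σ bonds, plus one π bond, 3 electron-density regions.
C2: 2 σ bonds, plus two π bonds — 2 electron domains, sp.
C3: 3 σ bonds, plus one π bond; 3 regions of electron density → sp2.
C4 (3 σ bonds, plus one π bond) has steric number 3: sp2.
C5 has 2 σ bonds, plus two π bonds: steric number 2 → sp.
C6 (3 σ bonds, plus one π bond) has steric number 3: sp2.
C7: 2 σ bonds, plus two π bonds — 2 electron domains, sp.
C8 — 2 σ bonds, plus two π bonds. Steric number 2, so sp.
C9 is sp3: 4 σ bonds, 4 electron-density regions.

C1 sp2, C2 sp, C3 sp2, C4 sp2, C5 sp, C6 sp2, C7 sp, C8 sp, C9 sp3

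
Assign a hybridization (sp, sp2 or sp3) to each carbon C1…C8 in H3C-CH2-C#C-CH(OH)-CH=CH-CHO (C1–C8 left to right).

C1 sp3, C2 sp3, C3 sp, C4 sp, C5 sp3, C6 sp2, C7 sp2, C8 sp2

C1 is sp3: 4 σ bonds, 4 electron-density regions.
C2 carries 4 σ bonds, giving a steric number of 4, so it is sp3.
C3 has 2 σ bonds, plus two π bonds: steric number 2 → sp.
C4 (2 σ bonds, plus two π bonds) has steric number 2: sp.
C5: 4 σ bonds — 4 electron domains, sp3.
C6 is sp2: 3 σ bonds, plus one π bond, 3 electron-density regions.
C7 has 3 σ bonds, plus one π bond: steric number 3 → sp2.
C8 is sp2: 3 σ bonds, plus one π bond, 3 electron-density regions.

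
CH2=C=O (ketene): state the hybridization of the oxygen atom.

sp2

The oxygen atom: 1 σ bond and 2 lone pairs, plus one π bond — 3 electron domains, sp2.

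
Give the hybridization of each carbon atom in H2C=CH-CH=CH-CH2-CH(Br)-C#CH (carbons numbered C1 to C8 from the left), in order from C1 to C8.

C1: 3 σ bonds, plus one π bond — 3 electron domains, sp2.
C2 has 3 σ bonds, plus one π bond: steric number 3 → sp2.
C3: 3 σ bonds, plus one π bond — 3 electron domains, sp2.
C4: 3 σ bonds, plus one π bond — 3 electron domains, sp2.
C5 carries 4 σ bonds, giving a steric number of 4, so it is sp3.
C6 carries 4 σ bonds, giving a steric number of 4, so it is sp3.
C7 carries 2 σ bonds, plus two π bonds, giving a steric number of 2, so it is sp.
C8 (2 σ bonds, plus two π bonds) has steric number 2: sp.

C1 sp2, C2 sp2, C3 sp2, C4 sp2, C5 sp3, C6 sp3, C7 sp, C8 sp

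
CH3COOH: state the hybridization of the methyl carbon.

The methyl carbon (4 σ bonds) has steric number 4: sp3.

sp^3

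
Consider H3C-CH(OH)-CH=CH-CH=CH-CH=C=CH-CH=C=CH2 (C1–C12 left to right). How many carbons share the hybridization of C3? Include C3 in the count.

C3 is sp2 (one π bond).
C1: sp3
C2: sp3
C3: sp2 ✓
C4: sp2 ✓
C5: sp2 ✓
C6: sp2 ✓
C7: sp2 ✓
C8: sp
C9: sp2 ✓
C10: sp2 ✓
C11: sp
C12: sp2 ✓
8 carbons are sp2.

8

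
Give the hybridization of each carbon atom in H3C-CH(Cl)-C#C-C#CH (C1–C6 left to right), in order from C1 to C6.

C1 sp3, C2 sp3, C3 sp, C4 sp, C5 sp, C6 sp

C1: 4 σ bonds — 4 electron domains, sp3.
C2 has 4 σ bonds: steric number 4 → sp3.
C3: 2 σ bonds, plus two π bonds — 2 electron domains, sp.
C4 carries 2 σ bonds, plus two π bonds, giving a steric number of 2, so it is sp.
C5 has 2 σ bonds, plus two π bonds: steric number 2 → sp.
C6 carries 2 σ bonds, plus two π bonds, giving a steric number of 2, so it is sp.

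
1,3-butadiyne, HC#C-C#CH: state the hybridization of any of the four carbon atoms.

sp

Every carbon is part of a C≡C triple bond: two σ regions → sp.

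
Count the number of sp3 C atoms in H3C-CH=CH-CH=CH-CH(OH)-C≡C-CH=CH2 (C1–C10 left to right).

2

C1: sp3 ✓
C2: sp2
C3: sp2
C4: sp2
C5: sp2
C6: sp3 ✓
C7: sp
C8: sp
C9: sp2
C10: sp2
C1, C6 → 2 sp3 carbons.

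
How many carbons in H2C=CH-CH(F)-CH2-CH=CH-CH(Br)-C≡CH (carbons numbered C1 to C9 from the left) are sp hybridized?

C1: sp2
C2: sp2
C3: sp3
C4: sp3
C5: sp2
C6: sp2
C7: sp3
C8: sp ✓
C9: sp ✓
C8, C9 → 2 sp carbons.

2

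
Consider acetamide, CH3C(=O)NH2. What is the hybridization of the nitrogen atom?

sp^2

The nitrogen lone pair is delocalised into the carbonyl π system (amide resonance), so N is planar sp2 rather than the sp3 a naive steric count of 4 would suggest.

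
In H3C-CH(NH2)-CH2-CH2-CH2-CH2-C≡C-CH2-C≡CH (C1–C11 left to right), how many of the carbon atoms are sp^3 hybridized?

C1: sp3 ✓
C2: sp3 ✓
C3: sp3 ✓
C4: sp3 ✓
C5: sp3 ✓
C6: sp3 ✓
C7: sp
C8: sp
C9: sp3 ✓
C10: sp
C11: sp
C1, C2, C3, C4, C5, C6, C9 → 7 sp3 carbons.

7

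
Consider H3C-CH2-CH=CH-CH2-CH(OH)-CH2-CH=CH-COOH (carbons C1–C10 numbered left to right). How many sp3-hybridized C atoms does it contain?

5

C1: sp3 ✓
C2: sp3 ✓
C3: sp2
C4: sp2
C5: sp3 ✓
C6: sp3 ✓
C7: sp3 ✓
C8: sp2
C9: sp2
C10: sp2
C1, C2, C5, C6, C7 → 5 sp3 carbons.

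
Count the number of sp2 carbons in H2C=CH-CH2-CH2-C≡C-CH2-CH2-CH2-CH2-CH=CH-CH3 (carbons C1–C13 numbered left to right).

C1: sp2 ✓
C2: sp2 ✓
C3: sp3
C4: sp3
C5: sp
C6: sp
C7: sp3
C8: sp3
C9: sp3
C10: sp3
C11: sp2 ✓
C12: sp2 ✓
C13: sp3
C1, C2, C11, C12 → 4 sp2 carbons.

4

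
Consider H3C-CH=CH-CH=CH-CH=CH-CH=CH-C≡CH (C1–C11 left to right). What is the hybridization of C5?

sp2

C5 (3 σ bonds, plus one π bond) has steric number 3: sp2.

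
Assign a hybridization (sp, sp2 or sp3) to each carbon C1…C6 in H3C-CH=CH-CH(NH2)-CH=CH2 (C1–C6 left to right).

C1: 4 σ bonds; 4 regions of electron density → sp3.
C2 (3 σ bonds, plus one π bond) has steric number 3: sp2.
C3 (3 σ bonds, plus one π bond) has steric number 3: sp2.
C4 has 4 σ bonds: steric number 4 → sp3.
C5 has 3 σ bonds, plus one π bond: steric number 3 → sp2.
C6 — 3 σ bonds, plus one π bond. Steric number 3, so sp2.

C1 sp3, C2 sp2, C3 sp2, C4 sp3, C5 sp2, C6 sp2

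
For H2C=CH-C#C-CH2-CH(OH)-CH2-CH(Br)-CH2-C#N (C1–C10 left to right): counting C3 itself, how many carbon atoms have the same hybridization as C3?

C3 is sp (two π bonds).
C1: sp2
C2: sp2
C3: sp ✓
C4: sp ✓
C5: sp3
C6: sp3
C7: sp3
C8: sp3
C9: sp3
C10: sp ✓
3 carbons are sp.

3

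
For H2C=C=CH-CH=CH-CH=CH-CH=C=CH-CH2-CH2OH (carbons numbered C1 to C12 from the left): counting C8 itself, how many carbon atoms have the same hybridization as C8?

C8 is sp2 (one π bond).
C1: sp2 ✓
C2: sp
C3: sp2 ✓
C4: sp2 ✓
C5: sp2 ✓
C6: sp2 ✓
C7: sp2 ✓
C8: sp2 ✓
C9: sp
C10: sp2 ✓
C11: sp3
C12: sp3
8 carbons are sp2.

8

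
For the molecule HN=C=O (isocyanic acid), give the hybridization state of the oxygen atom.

sp2

The oxygen atom carries 1 σ bond and 2 lone pairs, plus one π bond, giving a steric number of 3, so it is sp2.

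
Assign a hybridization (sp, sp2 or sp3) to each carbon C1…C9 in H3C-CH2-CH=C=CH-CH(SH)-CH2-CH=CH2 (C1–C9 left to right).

C1 sp3, C2 sp3, C3 sp2, C4 sp, C5 sp2, C6 sp3, C7 sp3, C8 sp2, C9 sp2

C1 (4 σ bonds) has steric number 4: sp3.
C2: 4 σ bonds — 4 electron domains, sp3.
C3 — 3 σ bonds, plus one π bond. Steric number 3, so sp2.
C4: 2 σ bonds, plus two π bonds — 2 electron domains, sp.
C5 (3 σ bonds, plus one π bond) has steric number 3: sp2.
C6 has 4 σ bonds: steric number 4 → sp3.
C7 has 4 σ bonds: steric number 4 → sp3.
C8 (3 σ bonds, plus one π bond) has steric number 3: sp2.
C9 carries 3 σ bonds, plus one π bond, giving a steric number of 3, so it is sp2.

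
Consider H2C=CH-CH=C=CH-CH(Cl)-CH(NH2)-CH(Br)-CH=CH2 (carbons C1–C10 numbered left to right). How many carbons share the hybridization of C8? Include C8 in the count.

3

C8 is sp3 (only σ bonds).
C1: sp2
C2: sp2
C3: sp2
C4: sp
C5: sp2
C6: sp3 ✓
C7: sp3 ✓
C8: sp3 ✓
C9: sp2
C10: sp2
3 carbons are sp3.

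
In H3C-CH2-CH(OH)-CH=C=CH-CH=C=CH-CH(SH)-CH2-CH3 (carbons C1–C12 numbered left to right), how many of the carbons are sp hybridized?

2

C1: sp3
C2: sp3
C3: sp3
C4: sp2
C5: sp ✓
C6: sp2
C7: sp2
C8: sp ✓
C9: sp2
C10: sp3
C11: sp3
C12: sp3
C5, C8 → 2 sp carbons.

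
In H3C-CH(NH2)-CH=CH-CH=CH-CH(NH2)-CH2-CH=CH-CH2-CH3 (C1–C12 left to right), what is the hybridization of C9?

C9 — 3 σ bonds, plus one π bond. Steric number 3, so sp2.

sp^2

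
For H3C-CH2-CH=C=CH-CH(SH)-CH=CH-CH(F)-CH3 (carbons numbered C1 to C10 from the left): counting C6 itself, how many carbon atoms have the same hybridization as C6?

C6 is sp3 (only σ bonds).
C1: sp3 ✓
C2: sp3 ✓
C3: sp2
C4: sp
C5: sp2
C6: sp3 ✓
C7: sp2
C8: sp2
C9: sp3 ✓
C10: sp3 ✓
5 carbons are sp3.

5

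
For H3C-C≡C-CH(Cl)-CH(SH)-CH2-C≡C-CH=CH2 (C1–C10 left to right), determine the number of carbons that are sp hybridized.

C1: sp3
C2: sp ✓
C3: sp ✓
C4: sp3
C5: sp3
C6: sp3
C7: sp ✓
C8: sp ✓
C9: sp2
C10: sp2
C2, C3, C7, C8 → 4 sp carbons.

4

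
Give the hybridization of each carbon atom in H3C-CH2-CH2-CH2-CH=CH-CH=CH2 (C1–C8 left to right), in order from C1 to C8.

C1 sp3, C2 sp3, C3 sp3, C4 sp3, C5 sp2, C6 sp2, C7 sp2, C8 sp2

C1 is sp3: 4 σ bonds, 4 electron-density regions.
C2 (4 σ bonds) has steric number 4: sp3.
C3: 4 σ bonds — 4 electron domains, sp3.
C4 — 4 σ bonds. Steric number 4, so sp3.
C5 (3 σ bonds, plus one π bond) has steric number 3: sp2.
C6 carries 3 σ bonds, plus one π bond, giving a steric number of 3, so it is sp2.
C7: 3 σ bonds, plus one π bond — 3 electron domains, sp2.
C8 carries 3 σ bonds, plus one π bond, giving a steric number of 3, so it is sp2.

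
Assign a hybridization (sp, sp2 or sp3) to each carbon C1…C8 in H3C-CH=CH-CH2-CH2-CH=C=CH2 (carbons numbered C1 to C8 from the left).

C1 sp3, C2 sp2, C3 sp2, C4 sp3, C5 sp3, C6 sp2, C7 sp, C8 sp2

C1 carries 4 σ bonds, giving a steric number of 4, so it is sp3.
C2 carries 3 σ bonds, plus one π bond, giving a steric number of 3, so it is sp2.
C3 carries 3 σ bonds, plus one π bond, giving a steric number of 3, so it is sp2.
C4: 4 σ bonds; 4 regions of electron density → sp3.
C5 has 4 σ bonds: steric number 4 → sp3.
C6 — 3 σ bonds, plus one π bond. Steric number 3, so sp2.
C7: 2 σ bonds, plus two π bonds; 2 regions of electron density → sp.
C8: 3 σ bonds, plus one π bond — 3 electron domains, sp2.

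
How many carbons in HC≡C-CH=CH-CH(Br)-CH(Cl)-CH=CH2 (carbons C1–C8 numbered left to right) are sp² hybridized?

4

C1: sp
C2: sp
C3: sp2 ✓
C4: sp2 ✓
C5: sp3
C6: sp3
C7: sp2 ✓
C8: sp2 ✓
C3, C4, C7, C8 → 4 sp2 carbons.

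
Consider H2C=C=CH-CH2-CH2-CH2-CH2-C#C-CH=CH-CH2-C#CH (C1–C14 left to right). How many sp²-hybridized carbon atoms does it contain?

4

C1: sp2 ✓
C2: sp
C3: sp2 ✓
C4: sp3
C5: sp3
C6: sp3
C7: sp3
C8: sp
C9: sp
C10: sp2 ✓
C11: sp2 ✓
C12: sp3
C13: sp
C14: sp
C1, C3, C10, C11 → 4 sp2 carbons.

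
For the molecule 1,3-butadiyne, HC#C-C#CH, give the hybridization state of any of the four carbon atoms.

sp

Every carbon is part of a C≡C triple bond: two σ regions → sp.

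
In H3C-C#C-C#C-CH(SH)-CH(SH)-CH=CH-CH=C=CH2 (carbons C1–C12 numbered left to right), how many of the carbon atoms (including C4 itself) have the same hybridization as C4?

5

C4 is sp (two π bonds).
C1: sp3
C2: sp ✓
C3: sp ✓
C4: sp ✓
C5: sp ✓
C6: sp3
C7: sp3
C8: sp2
C9: sp2
C10: sp2
C11: sp ✓
C12: sp2
5 carbons are sp.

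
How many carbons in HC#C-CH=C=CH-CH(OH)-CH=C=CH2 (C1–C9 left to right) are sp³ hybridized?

C1: sp
C2: sp
C3: sp2
C4: sp
C5: sp2
C6: sp3 ✓
C7: sp2
C8: sp
C9: sp2
C6 → 1 sp3 carbon.

1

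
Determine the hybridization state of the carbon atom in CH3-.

Three σ bonds + one lone pair = steric number 4 → sp3, pyramidal.

sp^3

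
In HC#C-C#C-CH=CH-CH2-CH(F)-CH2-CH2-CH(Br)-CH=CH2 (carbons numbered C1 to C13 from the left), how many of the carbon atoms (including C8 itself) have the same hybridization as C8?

5

C8 is sp3 (only σ bonds).
C1: sp
C2: sp
C3: sp
C4: sp
C5: sp2
C6: sp2
C7: sp3 ✓
C8: sp3 ✓
C9: sp3 ✓
C10: sp3 ✓
C11: sp3 ✓
C12: sp2
C13: sp2
5 carbons are sp3.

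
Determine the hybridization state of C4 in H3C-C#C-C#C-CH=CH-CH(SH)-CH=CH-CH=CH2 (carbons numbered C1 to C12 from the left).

C4 has 2 σ bonds, plus two π bonds: steric number 2 → sp.

sp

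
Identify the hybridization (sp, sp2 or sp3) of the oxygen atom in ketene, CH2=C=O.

sp2

The oxygen atom is sp2: 1 σ bond and 2 lone pairs, plus one π bond, 3 electron-density regions.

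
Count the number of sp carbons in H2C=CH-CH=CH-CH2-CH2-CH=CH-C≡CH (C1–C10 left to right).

C1: sp2
C2: sp2
C3: sp2
C4: sp2
C5: sp3
C6: sp3
C7: sp2
C8: sp2
C9: sp ✓
C10: sp ✓
C9, C10 → 2 sp carbons.

2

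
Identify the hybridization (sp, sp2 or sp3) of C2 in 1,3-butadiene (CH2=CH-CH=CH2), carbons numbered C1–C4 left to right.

C2 has 3 σ bonds, plus one π bond: steric number 3 → sp2.

sp2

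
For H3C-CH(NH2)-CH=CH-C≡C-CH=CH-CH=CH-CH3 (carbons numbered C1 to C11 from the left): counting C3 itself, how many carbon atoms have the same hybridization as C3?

C3 is sp2 (one π bond).
C1: sp3
C2: sp3
C3: sp2 ✓
C4: sp2 ✓
C5: sp
C6: sp
C7: sp2 ✓
C8: sp2 ✓
C9: sp2 ✓
C10: sp2 ✓
C11: sp3
6 carbons are sp2.

6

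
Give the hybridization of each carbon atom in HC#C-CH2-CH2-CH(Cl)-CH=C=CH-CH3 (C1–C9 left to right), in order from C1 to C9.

C1 sp, C2 sp, C3 sp3, C4 sp3, C5 sp3, C6 sp2, C7 sp, C8 sp2, C9 sp3

C1 (2 σ bonds, plus two π bonds) has steric number 2: sp.
C2 carries 2 σ bonds, plus two π bonds, giving a steric number of 2, so it is sp.
C3 (4 σ bonds) has steric number 4: sp3.
C4: 4 σ bonds — 4 electron domains, sp3.
C5: 4 σ bonds; 4 regions of electron density → sp3.
C6 is sp2: 3 σ bonds, plus one π bond, 3 electron-density regions.
C7 carries 2 σ bonds, plus two π bonds, giving a steric number of 2, so it is sp.
C8 — 3 σ bonds, plus one π bond. Steric number 3, so sp2.
C9: 4 σ bonds; 4 regions of electron density → sp3.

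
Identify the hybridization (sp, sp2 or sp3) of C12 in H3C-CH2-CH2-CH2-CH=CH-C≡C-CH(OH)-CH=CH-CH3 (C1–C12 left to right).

C12 — 4 σ bonds. Steric number 4, so sp3.

sp³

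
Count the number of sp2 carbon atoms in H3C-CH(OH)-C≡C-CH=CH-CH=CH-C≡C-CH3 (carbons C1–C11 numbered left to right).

C1: sp3
C2: sp3
C3: sp
C4: sp
C5: sp2 ✓
C6: sp2 ✓
C7: sp2 ✓
C8: sp2 ✓
C9: sp
C10: sp
C11: sp3
C5, C6, C7, C8 → 4 sp2 carbons.

4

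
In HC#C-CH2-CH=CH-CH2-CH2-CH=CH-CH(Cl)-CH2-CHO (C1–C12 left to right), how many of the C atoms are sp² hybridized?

5

C1: sp
C2: sp
C3: sp3
C4: sp2 ✓
C5: sp2 ✓
C6: sp3
C7: sp3
C8: sp2 ✓
C9: sp2 ✓
C10: sp3
C11: sp3
C12: sp2 ✓
C4, C5, C8, C9, C12 → 5 sp2 carbons.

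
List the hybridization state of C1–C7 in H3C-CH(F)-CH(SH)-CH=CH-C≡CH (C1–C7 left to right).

C1 carries 4 σ bonds, giving a steric number of 4, so it is sp3.
C2: 4 σ bonds; 4 regions of electron density → sp3.
C3 has 4 σ bonds: steric number 4 → sp3.
C4: 3 σ bonds, plus one π bond — 3 electron domains, sp2.
C5 (3 σ bonds, plus one π bond) has steric number 3: sp2.
C6 — 2 σ bonds, plus two π bonds. Steric number 2, so sp.
C7 has 2 σ bonds, plus two π bonds: steric number 2 → sp.

C1 sp3, C2 sp3, C3 sp3, C4 sp2, C5 sp2, C6 sp, C7 sp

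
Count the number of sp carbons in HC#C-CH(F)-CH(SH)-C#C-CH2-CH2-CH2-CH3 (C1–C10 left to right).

C1: sp ✓
C2: sp ✓
C3: sp3
C4: sp3
C5: sp ✓
C6: sp ✓
C7: sp3
C8: sp3
C9: sp3
C10: sp3
C1, C2, C5, C6 → 4 sp carbons.

4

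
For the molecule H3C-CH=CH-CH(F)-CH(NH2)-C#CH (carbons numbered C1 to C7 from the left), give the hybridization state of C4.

sp^3

C4 has 4 σ bonds: steric number 4 → sp3.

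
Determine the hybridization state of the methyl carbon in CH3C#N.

sp³

The methyl carbon has 4 σ bonds: steric number 4 → sp3.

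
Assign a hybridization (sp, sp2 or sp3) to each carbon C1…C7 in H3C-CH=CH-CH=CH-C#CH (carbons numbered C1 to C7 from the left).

C1 sp3, C2 sp2, C3 sp2, C4 sp2, C5 sp2, C6 sp, C7 sp

C1 carries 4 σ bonds, giving a steric number of 4, so it is sp3.
C2 — 3 σ bonds, plus one π bond. Steric number 3, so sp2.
C3 has 3 σ bonds, plus one π bond: steric number 3 → sp2.
C4: 3 σ bonds, plus one π bond — 3 electron domains, sp2.
C5 (3 σ bonds, plus one π bond) has steric number 3: sp2.
C6 (2 σ bonds, plus two π bonds) has steric number 2: sp.
C7: 2 σ bonds, plus two π bonds — 2 electron domains, sp.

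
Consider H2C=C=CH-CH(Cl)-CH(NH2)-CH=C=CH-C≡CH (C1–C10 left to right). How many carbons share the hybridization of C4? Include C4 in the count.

C4 is sp3 (only σ bonds).
C1: sp2
C2: sp
C3: sp2
C4: sp3 ✓
C5: sp3 ✓
C6: sp2
C7: sp
C8: sp2
C9: sp
C10: sp
2 carbons are sp3.

2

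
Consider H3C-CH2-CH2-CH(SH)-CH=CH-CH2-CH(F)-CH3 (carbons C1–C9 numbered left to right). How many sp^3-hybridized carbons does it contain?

C1: sp3 ✓
C2: sp3 ✓
C3: sp3 ✓
C4: sp3 ✓
C5: sp2
C6: sp2
C7: sp3 ✓
C8: sp3 ✓
C9: sp3 ✓
C1, C2, C3, C4, C7, C8, C9 → 7 sp3 carbons.

7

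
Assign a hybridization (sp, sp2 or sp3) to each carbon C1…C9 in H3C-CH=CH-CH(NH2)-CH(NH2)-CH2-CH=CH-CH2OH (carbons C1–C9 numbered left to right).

C1 carries 4 σ bonds, giving a steric number of 4, so it is sp3.
C2 (3 σ bonds, plus one π bond) has steric number 3: sp2.
C3 is sp2: 3 σ bonds, plus one π bond, 3 electron-density regions.
C4 (4 σ bonds) has steric number 4: sp3.
C5 has 4 σ bonds: steric number 4 → sp3.
C6 carries 4 σ bonds, giving a steric number of 4, so it is sp3.
C7: 3 σ bonds, plus one π bond; 3 regions of electron density → sp2.
C8 — 3 σ bonds, plus one π bond. Steric number 3, so sp2.
C9 carries 4 σ bonds, giving a steric number of 4, so it is sp3.

C1 sp3, C2 sp2, C3 sp2, C4 sp3, C5 sp3, C6 sp3, C7 sp2, C8 sp2, C9 sp3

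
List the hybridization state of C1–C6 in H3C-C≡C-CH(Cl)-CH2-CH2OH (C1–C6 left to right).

C1 (4 σ bonds) has steric number 4: sp3.
C2: 2 σ bonds, plus two π bonds; 2 regions of electron density → sp.
C3 is sp: 2 σ bonds, plus two π bonds, 2 electron-density regions.
C4 (4 σ bonds) has steric number 4: sp3.
C5 carries 4 σ bonds, giving a steric number of 4, so it is sp3.
C6: 4 σ bonds — 4 electron domains, sp3.

C1 sp3, C2 sp, C3 sp, C4 sp3, C5 sp3, C6 sp3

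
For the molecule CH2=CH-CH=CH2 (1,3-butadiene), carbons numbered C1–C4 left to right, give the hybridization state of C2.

C2 — 3 σ bonds, plus one π bond. Steric number 3, so sp2.

sp^2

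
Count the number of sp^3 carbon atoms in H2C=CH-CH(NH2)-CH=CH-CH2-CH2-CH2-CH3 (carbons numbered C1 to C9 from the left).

5

C1: sp2
C2: sp2
C3: sp3 ✓
C4: sp2
C5: sp2
C6: sp3 ✓
C7: sp3 ✓
C8: sp3 ✓
C9: sp3 ✓
C3, C6, C7, C8, C9 → 5 sp3 carbons.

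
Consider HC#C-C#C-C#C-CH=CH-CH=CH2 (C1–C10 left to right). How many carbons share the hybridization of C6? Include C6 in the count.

C6 is sp (two π bonds).
C1: sp ✓
C2: sp ✓
C3: sp ✓
C4: sp ✓
C5: sp ✓
C6: sp ✓
C7: sp2
C8: sp2
C9: sp2
C10: sp2
6 carbons are sp.

6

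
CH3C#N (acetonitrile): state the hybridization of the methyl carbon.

The methyl carbon: 4 σ bonds — 4 electron domains, sp3.

sp3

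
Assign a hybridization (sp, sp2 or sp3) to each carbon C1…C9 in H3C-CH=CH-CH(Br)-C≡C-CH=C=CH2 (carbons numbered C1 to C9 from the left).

C1 sp3, C2 sp2, C3 sp2, C4 sp3, C5 sp, C6 sp, C7 sp2, C8 sp, C9 sp2

C1: 4 σ bonds — 4 electron domains, sp3.
C2: 3 σ bonds, plus one π bond; 3 regions of electron density → sp2.
C3 carries 3 σ bonds, plus one π bond, giving a steric number of 3, so it is sp2.
C4 (4 σ bonds) has steric number 4: sp3.
C5 — 2 σ bonds, plus two π bonds. Steric number 2, so sp.
C6: 2 σ bonds, plus two π bonds — 2 electron domains, sp.
C7 (3 σ bonds, plus one π bond) has steric number 3: sp2.
C8 (2 σ bonds, plus two π bonds) has steric number 2: sp.
C9: 3 σ bonds, plus one π bond — 3 electron domains, sp2.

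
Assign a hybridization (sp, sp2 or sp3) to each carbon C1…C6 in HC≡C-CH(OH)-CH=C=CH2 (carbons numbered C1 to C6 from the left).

C1 — 2 σ bonds, plus two π bonds. Steric number 2, so sp.
C2 has 2 σ bonds, plus two π bonds: steric number 2 → sp.
C3: 4 σ bonds; 4 regions of electron density → sp3.
C4 has 3 σ bonds, plus one π bond: steric number 3 → sp2.
C5 — 2 σ bonds, plus two π bonds. Steric number 2, so sp.
C6 has 3 σ bonds, plus one π bond: steric number 3 → sp2.

C1 sp, C2 sp, C3 sp3, C4 sp2, C5 sp, C6 sp2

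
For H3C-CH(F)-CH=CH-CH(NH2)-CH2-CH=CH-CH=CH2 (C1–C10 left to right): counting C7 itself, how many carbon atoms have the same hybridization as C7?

C7 is sp2 (one π bond).
C1: sp3
C2: sp3
C3: sp2 ✓
C4: sp2 ✓
C5: sp3
C6: sp3
C7: sp2 ✓
C8: sp2 ✓
C9: sp2 ✓
C10: sp2 ✓
6 carbons are sp2.

6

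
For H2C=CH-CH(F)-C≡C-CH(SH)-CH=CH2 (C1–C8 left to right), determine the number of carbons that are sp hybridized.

2

C1: sp2
C2: sp2
C3: sp3
C4: sp ✓
C5: sp ✓
C6: sp3
C7: sp2
C8: sp2
C4, C5 → 2 sp carbons.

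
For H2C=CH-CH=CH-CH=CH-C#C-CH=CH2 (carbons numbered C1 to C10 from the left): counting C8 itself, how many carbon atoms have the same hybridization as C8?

C8 is sp (two π bonds).
C1: sp2
C2: sp2
C3: sp2
C4: sp2
C5: sp2
C6: sp2
C7: sp ✓
C8: sp ✓
C9: sp2
C10: sp2
2 carbons are sp.

2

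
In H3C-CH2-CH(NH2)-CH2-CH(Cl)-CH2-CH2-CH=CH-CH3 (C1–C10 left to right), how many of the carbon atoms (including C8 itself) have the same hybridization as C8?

C8 is sp2 (one π bond).
C1: sp3
C2: sp3
C3: sp3
C4: sp3
C5: sp3
C6: sp3
C7: sp3
C8: sp2 ✓
C9: sp2 ✓
C10: sp3
2 carbons are sp2.

2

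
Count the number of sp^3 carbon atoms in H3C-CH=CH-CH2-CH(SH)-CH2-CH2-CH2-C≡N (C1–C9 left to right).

C1: sp3 ✓
C2: sp2
C3: sp2
C4: sp3 ✓
C5: sp3 ✓
C6: sp3 ✓
C7: sp3 ✓
C8: sp3 ✓
C9: sp
C1, C4, C5, C6, C7, C8 → 6 sp3 carbons.

6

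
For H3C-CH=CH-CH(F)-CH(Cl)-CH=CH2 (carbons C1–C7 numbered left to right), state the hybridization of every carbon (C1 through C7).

C1 — 4 σ bonds. Steric number 4, so sp3.
C2: 3 σ bonds, plus one π bond; 3 regions of electron density → sp2.
C3 carries 3 σ bonds, plus one π bond, giving a steric number of 3, so it is sp2.
C4 is sp3: 4 σ bonds, 4 electron-density regions.
C5 — 4 σ bonds. Steric number 4, so sp3.
C6: 3 σ bonds, plus one π bond — 3 electron domains, sp2.
C7 — 3 σ bonds, plus one π bond. Steric number 3, so sp2.

C1 sp3, C2 sp2, C3 sp2, C4 sp3, C5 sp3, C6 sp2, C7 sp2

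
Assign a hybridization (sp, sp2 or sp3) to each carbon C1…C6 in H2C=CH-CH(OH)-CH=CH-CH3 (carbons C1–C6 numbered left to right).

C1: 3 σ bonds, plus one π bond; 3 regions of electron density → sp2.
C2: 3 σ bonds, plus one π bond; 3 regions of electron density → sp2.
C3 is sp3: 4 σ bonds, 4 electron-density regions.
C4 — 3 σ bonds, plus one π bond. Steric number 3, so sp2.
C5 — 3 σ bonds, plus one π bond. Steric number 3, so sp2.
C6: 4 σ bonds; 4 regions of electron density → sp3.

C1 sp2, C2 sp2, C3 sp3, C4 sp2, C5 sp2, C6 sp3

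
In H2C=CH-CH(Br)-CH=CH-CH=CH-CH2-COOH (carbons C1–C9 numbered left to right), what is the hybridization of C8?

sp^3

C8 is sp3: 4 σ bonds, 4 electron-density regions.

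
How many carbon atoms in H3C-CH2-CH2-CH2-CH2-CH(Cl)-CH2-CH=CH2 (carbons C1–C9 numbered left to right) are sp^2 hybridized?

2

C1: sp3
C2: sp3
C3: sp3
C4: sp3
C5: sp3
C6: sp3
C7: sp3
C8: sp2 ✓
C9: sp2 ✓
C8, C9 → 2 sp2 carbons.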